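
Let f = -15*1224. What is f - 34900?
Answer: -53260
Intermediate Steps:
f = -18360
f - 34900 = -18360 - 34900 = -53260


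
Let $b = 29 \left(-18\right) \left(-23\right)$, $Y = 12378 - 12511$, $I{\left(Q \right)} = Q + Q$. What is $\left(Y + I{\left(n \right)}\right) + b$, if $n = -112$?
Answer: $11649$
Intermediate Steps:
$I{\left(Q \right)} = 2 Q$
$Y = -133$
$b = 12006$ ($b = \left(-522\right) \left(-23\right) = 12006$)
$\left(Y + I{\left(n \right)}\right) + b = \left(-133 + 2 \left(-112\right)\right) + 12006 = \left(-133 - 224\right) + 12006 = -357 + 12006 = 11649$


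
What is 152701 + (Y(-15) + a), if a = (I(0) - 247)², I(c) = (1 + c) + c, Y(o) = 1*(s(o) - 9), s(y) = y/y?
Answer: 213209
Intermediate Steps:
s(y) = 1
Y(o) = -8 (Y(o) = 1*(1 - 9) = 1*(-8) = -8)
I(c) = 1 + 2*c
a = 60516 (a = ((1 + 2*0) - 247)² = ((1 + 0) - 247)² = (1 - 247)² = (-246)² = 60516)
152701 + (Y(-15) + a) = 152701 + (-8 + 60516) = 152701 + 60508 = 213209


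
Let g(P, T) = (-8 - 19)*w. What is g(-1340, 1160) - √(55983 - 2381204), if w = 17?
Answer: -459 - I*√2325221 ≈ -459.0 - 1524.9*I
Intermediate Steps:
g(P, T) = -459 (g(P, T) = (-8 - 19)*17 = -27*17 = -459)
g(-1340, 1160) - √(55983 - 2381204) = -459 - √(55983 - 2381204) = -459 - √(-2325221) = -459 - I*√2325221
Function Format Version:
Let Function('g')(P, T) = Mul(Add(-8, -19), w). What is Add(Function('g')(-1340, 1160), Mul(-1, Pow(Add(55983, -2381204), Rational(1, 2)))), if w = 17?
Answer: Add(-459, Mul(-1, I, Pow(2325221, Rational(1, 2)))) ≈ Add(-459.00, Mul(-1524.9, I))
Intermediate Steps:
Function('g')(P, T) = -459 (Function('g')(P, T) = Mul(Add(-8, -19), 17) = Mul(-27, 17) = -459)
Add(Function('g')(-1340, 1160), Mul(-1, Pow(Add(55983, -2381204), Rational(1, 2)))) = Add(-459, Mul(-1, Pow(Add(55983, -2381204), Rational(1, 2)))) = Add(-459, Mul(-1, Pow(-2325221, Rational(1, 2)))) = Add(-459, Mul(-1, Mul(I, Pow(2325221, Rational(1, 2))))) = Add(-459, Mul(-1, I, Pow(2325221, Rational(1, 2))))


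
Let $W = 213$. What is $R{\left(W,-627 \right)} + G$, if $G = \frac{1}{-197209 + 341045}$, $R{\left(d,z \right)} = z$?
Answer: $- \frac{90185171}{143836} \approx -627.0$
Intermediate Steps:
$G = \frac{1}{143836} \approx 6.9524 \cdot 10^{-6}$
$R{\left(W,-627 \right)} + G = -627 + \frac{1}{143836} = - \frac{90185171}{143836}$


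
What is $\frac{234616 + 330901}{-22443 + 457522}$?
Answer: $\frac{565517}{435079} \approx 1.2998$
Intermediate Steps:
$\frac{234616 + 330901}{-22443 + 457522} = \frac{565517}{435079}$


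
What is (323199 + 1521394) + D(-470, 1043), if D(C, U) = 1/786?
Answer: 1449850099/786 ≈ 1.8446e+6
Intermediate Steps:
D(C, U) = 1/786
(323199 + 1521394) + D(-470, 1043) = (323199 + 1521394) + 1/786 = 1844593 + 1/786 = 1449850099/786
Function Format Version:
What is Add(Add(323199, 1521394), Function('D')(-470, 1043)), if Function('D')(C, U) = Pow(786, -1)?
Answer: Rational(1449850099, 786) ≈ 1.8446e+6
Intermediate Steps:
Function('D')(C, U) = Rational(1, 786)
Add(Add(323199, 1521394), Function('D')(-470, 1043)) = Add(Add(323199, 1521394), Rational(1, 786)) = Add(1844593, Rational(1, 786)) = Rational(1449850099, 786)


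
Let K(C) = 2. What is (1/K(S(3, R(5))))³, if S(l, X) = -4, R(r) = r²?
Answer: ⅛ ≈ 0.12500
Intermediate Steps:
(1/K(S(3, R(5))))³ = (1/2)³ = (½)³ = ⅛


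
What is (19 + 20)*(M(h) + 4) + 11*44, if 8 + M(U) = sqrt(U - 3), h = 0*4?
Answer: 328 + 39*I*sqrt(3) ≈ 328.0 + 67.55*I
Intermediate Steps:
h = 0
M(U) = -8 + sqrt(-3 + U) (M(U) = -8 + sqrt(U - 3) = -8 + sqrt(-3 + U))
(19 + 20)*(M(h) + 4) + 11*44 = (19 + 20)*((-8 + sqrt(-3 + 0)) + 4) + 11*44 = 39*((-8 + sqrt(-3)) + 4) + 484 = 39*((-8 + I*sqrt(3)) + 4) + 484 = 39*(-4 + I*sqrt(3)) + 484 = (-156 + 39*I*sqrt(3)) + 484 = 328 + 39*I*sqrt(3)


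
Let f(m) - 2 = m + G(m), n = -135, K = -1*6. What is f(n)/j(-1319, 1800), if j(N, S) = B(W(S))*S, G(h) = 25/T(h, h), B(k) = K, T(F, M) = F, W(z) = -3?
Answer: 899/72900 ≈ 0.012332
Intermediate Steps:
K = -6
B(k) = -6
G(h) = 25/h
j(N, S) = -6*S
f(m) = 2 + m + 25/m (f(m) = 2 + (m + 25/m) = 2 + m + 25/m)
f(n)/j(-1319, 1800) = (2 - 135 + 25/(-135))/((-6*1800)) = (2 - 135 + 25*(-1/135))/(-10800) = (2 - 135 - 5/27)*(-1/10800) = -3596/27*(-1/10800) = 899/72900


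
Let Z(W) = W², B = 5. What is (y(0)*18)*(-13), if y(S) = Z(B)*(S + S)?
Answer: 0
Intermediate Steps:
y(S) = 50*S (y(S) = 5²*(S + S) = 25*(2*S) = 50*S)
(y(0)*18)*(-13) = ((50*0)*18)*(-13) = (0*18)*(-13) = 0*(-13) = 0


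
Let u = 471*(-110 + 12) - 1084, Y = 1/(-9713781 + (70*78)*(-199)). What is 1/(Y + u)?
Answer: -10800321/510228764683 ≈ -2.1168e-5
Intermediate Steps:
Y = -1/10800321 (Y = 1/(-9713781 + 5460*(-199)) = 1/(-9713781 - 1086540) = 1/(-10800321) = -1/10800321 ≈ -9.2590e-8)
u = -47242 (u = 471*(-98) - 1084 = -46158 - 1084 = -47242)
1/(Y + u) = 1/(-1/10800321 - 47242) = 1/(-510228764683/10800321) = -10800321/510228764683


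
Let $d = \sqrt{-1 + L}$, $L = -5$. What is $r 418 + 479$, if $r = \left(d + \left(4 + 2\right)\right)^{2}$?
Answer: $13019 + 5016 i \sqrt{6} \approx 13019.0 + 12287.0 i$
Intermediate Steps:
$d = i \sqrt{6}$ ($d = \sqrt{-1 - 5} = \sqrt{-6} = i \sqrt{6} \approx 2.4495 i$)
$r = \left(6 + i \sqrt{6}\right)^{2}$ ($r = \left(i \sqrt{6} + \left(4 + 2\right)\right)^{2} = \left(i \sqrt{6} + 6\right)^{2} = \left(6 + i \sqrt{6}\right)^{2} \approx 30.0 + 29.394 i$)
$r 418 + 479 = \left(6 + i \sqrt{6}\right)^{2} \cdot 418 + 479 = 418 \left(6 + i \sqrt{6}\right)^{2} + 479 = 479 + 418 \left(6 + i \sqrt{6}\right)^{2}$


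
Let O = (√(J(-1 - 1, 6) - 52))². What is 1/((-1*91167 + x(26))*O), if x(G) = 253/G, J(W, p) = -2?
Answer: 13/63992403 ≈ 2.0315e-7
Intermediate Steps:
O = -54 (O = (√(-2 - 52))² = (√(-54))² = (3*I*√6)² = -54)
1/((-1*91167 + x(26))*O) = 1/((-1*91167 + 253/26)*(-54)) = -1/54/(-91167 + 253*(1/26)) = -1/54/(-91167 + 253/26) = -1/54/(-2370089/26) = -26/2370089*(-1/54) = 13/63992403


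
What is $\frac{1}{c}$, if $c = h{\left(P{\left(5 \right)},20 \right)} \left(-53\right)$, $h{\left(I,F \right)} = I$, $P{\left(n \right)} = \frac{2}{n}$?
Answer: $- \frac{5}{106} \approx -0.04717$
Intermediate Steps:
$c = - \frac{106}{5}$ ($c = \frac{2}{5} \left(-53\right) = - \frac{106}{5} \approx -21.2$)
$\frac{1}{c} = \frac{1}{- \frac{106}{5}} = - \frac{5}{106}$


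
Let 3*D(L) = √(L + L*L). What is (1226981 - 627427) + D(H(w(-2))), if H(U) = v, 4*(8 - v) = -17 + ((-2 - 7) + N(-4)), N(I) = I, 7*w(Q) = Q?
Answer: 599554 + √1023/6 ≈ 5.9956e+5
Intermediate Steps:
w(Q) = Q/7
v = 31/2 (v = 8 - (-17 + ((-2 - 7) - 4))/4 = 8 - (-17 + (-9 - 4))/4 = 8 - (-17 - 13)/4 = 8 - ¼*(-30) = 8 + 15/2 = 31/2 ≈ 15.500)
H(U) = 31/2
D(L) = √(L + L²)/3 (D(L) = √(L + L*L)/3 = √(L + L²)/3)
(1226981 - 627427) + D(H(w(-2))) = (1226981 - 627427) + √(31*(1 + 31/2)/2)/3 = 599554 + √((31/2)*(33/2))/3 = 599554 + √(1023/4)/3 = 599554 + (√1023/2)/3 = 599554 + √1023/6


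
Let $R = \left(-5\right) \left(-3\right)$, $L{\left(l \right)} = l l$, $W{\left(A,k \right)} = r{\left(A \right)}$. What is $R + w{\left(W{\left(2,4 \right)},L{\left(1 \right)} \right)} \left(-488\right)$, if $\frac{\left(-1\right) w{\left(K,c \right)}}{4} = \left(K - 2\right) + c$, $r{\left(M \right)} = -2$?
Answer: $-5841$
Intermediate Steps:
$W{\left(A,k \right)} = -2$
$L{\left(l \right)} = l^{2}$
$R = 15$
$w{\left(K,c \right)} = 8 - 4 K - 4 c$ ($w{\left(K,c \right)} = - 4 \left(\left(K - 2\right) + c\right) = - 4 \left(\left(-2 + K\right) + c\right) = - 4 \left(-2 + K + c\right) = 8 - 4 K - 4 c$)
$R + w{\left(W{\left(2,4 \right)},L{\left(1 \right)} \right)} \left(-488\right) = 15 + \left(8 - -8 - 4 \cdot 1^{2}\right) \left(-488\right) = 15 + \left(8 + 8 - 4\right) \left(-488\right) = 15 + 12 \left(-488\right) = 15 - 5856 = -5841$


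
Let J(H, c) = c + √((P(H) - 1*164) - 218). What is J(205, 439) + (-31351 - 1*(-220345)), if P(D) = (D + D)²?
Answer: 189433 + √167718 ≈ 1.8984e+5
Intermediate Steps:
P(D) = 4*D² (P(D) = (2*D)² = 4*D²)
J(H, c) = c + √(-382 + 4*H²) (J(H, c) = c + √((4*H² - 1*164) - 218) = c + √((4*H² - 164) - 218) = c + √((-164 + 4*H²) - 218) = c + √(-382 + 4*H²))
J(205, 439) + (-31351 - 1*(-220345)) = (439 + √(-382 + 4*205²)) + (-31351 - 1*(-220345)) = (439 + √(-382 + 4*42025)) + (-31351 + 220345) = (439 + √(-382 + 168100)) + 188994 = (439 + √167718) + 188994 = 189433 + √167718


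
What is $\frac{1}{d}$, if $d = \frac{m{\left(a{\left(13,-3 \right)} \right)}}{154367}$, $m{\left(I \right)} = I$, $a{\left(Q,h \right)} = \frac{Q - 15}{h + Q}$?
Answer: $-771835$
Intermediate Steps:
$a{\left(Q,h \right)} = \frac{-15 + Q}{Q + h}$
$d = - \frac{1}{771835}$ ($d = \frac{\frac{1}{13 - 3} \left(-15 + 13\right)}{154367} = \frac{1}{10} \left(-2\right) \frac{1}{154367} = \left(- \frac{1}{5}\right) \frac{1}{154367} = - \frac{1}{771835} \approx -1.2956 \cdot 10^{-6}$)
$\frac{1}{d} = \frac{1}{- \frac{1}{771835}} = -771835$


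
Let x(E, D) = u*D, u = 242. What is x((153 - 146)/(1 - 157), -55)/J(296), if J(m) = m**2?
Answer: -6655/43808 ≈ -0.15191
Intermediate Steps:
x(E, D) = 242*D
x((153 - 146)/(1 - 157), -55)/J(296) = (242*(-55))/(296**2) = -13310/87616 = -13310*1/87616 = -6655/43808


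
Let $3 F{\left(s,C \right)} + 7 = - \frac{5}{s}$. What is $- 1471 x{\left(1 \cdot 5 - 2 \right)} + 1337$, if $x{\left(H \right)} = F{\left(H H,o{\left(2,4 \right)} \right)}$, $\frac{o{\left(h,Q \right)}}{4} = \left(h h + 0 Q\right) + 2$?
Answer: $\frac{136127}{27} \approx 5041.7$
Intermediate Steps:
$o{\left(h,Q \right)} = 8 + 4 h^{2}$ ($o{\left(h,Q \right)} = 4 \left(\left(h h + 0 Q\right) + 2\right) = 4 \left(\left(h^{2} + 0\right) + 2\right) = 4 \left(h^{2} + 2\right) = 4 \left(2 + h^{2}\right) = 8 + 4 h^{2}$)
$F{\left(s,C \right)} = - \frac{7}{3} - \frac{5}{3 s}$ ($F{\left(s,C \right)} = - \frac{7}{3} + \frac{\left(-5\right) \frac{1}{s}}{3} = - \frac{7}{3} - \frac{5}{3 s}$)
$x{\left(H \right)} = \frac{-5 - 7 H^{2}}{3 H^{2}}$ ($x{\left(H \right)} = \frac{-5 - 7 H H}{3 H H} = \frac{-5 - 7 H^{2}}{3 H^{2}}$)
$- 1471 x{\left(1 \cdot 5 - 2 \right)} + 1337 = - 1471 \left(- \frac{7}{3} - \frac{5}{3 \left(1 \cdot 5 - 2\right)^{2}}\right) + 1337 = - 1471 \left(- \frac{7}{3} - \frac{5}{3 \left(5 - 2\right)^{2}}\right) + 1337 = - 1471 \left(- \frac{7}{3} - \frac{5}{3 \cdot 9}\right) + 1337 = - 1471 \left(- \frac{7}{3} - \frac{5}{27}\right) + 1337 = \left(-1471\right) \left(- \frac{68}{27}\right) + 1337 = \frac{100028}{27} + 1337 = \frac{136127}{27}$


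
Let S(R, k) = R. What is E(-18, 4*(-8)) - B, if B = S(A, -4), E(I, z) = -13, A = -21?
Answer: 8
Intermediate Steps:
B = -21
E(-18, 4*(-8)) - B = -13 - 1*(-21) = -13 + 21 = 8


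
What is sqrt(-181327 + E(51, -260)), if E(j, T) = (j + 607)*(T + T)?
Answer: I*sqrt(523487) ≈ 723.52*I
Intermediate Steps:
E(j, T) = 2*T*(607 + j) (E(j, T) = (607 + j)*(2*T) = 2*T*(607 + j))
sqrt(-181327 + E(51, -260)) = sqrt(-181327 + 2*(-260)*(607 + 51)) = sqrt(-181327 + 2*(-260)*658) = sqrt(-181327 - 342160) = sqrt(-523487) = I*sqrt(523487)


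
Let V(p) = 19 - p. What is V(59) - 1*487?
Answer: -527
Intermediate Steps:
V(59) - 1*487 = (19 - 1*59) - 1*487 = (19 - 59) - 487 = -40 - 487 = -527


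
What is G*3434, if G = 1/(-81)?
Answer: -3434/81 ≈ -42.395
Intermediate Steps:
G = -1/81 ≈ -0.012346
G*3434 = -1/81*3434 = -3434/81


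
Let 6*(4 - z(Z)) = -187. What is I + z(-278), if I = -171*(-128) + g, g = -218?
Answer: 130231/6 ≈ 21705.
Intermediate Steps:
I = 21670 (I = -171*(-128) - 218 = 21888 - 218 = 21670)
z(Z) = 211/6 (z(Z) = 4 - ⅙*(-187) = 4 + 187/6 = 211/6)
I + z(-278) = 21670 + 211/6 = 130231/6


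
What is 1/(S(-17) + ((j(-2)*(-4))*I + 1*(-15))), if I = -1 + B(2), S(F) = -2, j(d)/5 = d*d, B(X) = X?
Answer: -1/97 ≈ -0.010309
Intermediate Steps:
j(d) = 5*d**2 (j(d) = 5*(d*d) = 5*d**2)
I = 1 (I = -1 + 2 = 1)
1/(S(-17) + ((j(-2)*(-4))*I + 1*(-15))) = 1/(-2 + (((5*(-2)**2)*(-4))*1 + 1*(-15))) = 1/(-2 + (((5*4)*(-4))*1 - 15)) = 1/(-2 + ((20*(-4))*1 - 15)) = 1/(-2 + (-80*1 - 15)) = 1/(-2 + (-80 - 15)) = 1/(-2 - 95) = 1/(-97) = -1/97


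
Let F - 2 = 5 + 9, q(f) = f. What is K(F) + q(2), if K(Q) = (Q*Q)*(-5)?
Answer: -1278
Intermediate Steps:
F = 16 (F = 2 + (5 + 9) = 2 + 14 = 16)
K(Q) = -5*Q**2 (K(Q) = Q**2*(-5) = -5*Q**2)
K(F) + q(2) = -5*16**2 + 2 = -5*256 + 2 = -1280 + 2 = -1278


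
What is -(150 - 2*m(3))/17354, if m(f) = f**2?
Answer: -66/8677 ≈ -0.0076063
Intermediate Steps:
-(150 - 2*m(3))/17354 = -(150 - 2*3**2)/17354 = -(150 - 2*9)*(1/17354) = -(150 - 18)*(1/17354) = -1*132*(1/17354) = -132*1/17354 = -66/8677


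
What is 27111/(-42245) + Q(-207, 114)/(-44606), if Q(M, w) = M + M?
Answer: -85130274/134598605 ≈ -0.63247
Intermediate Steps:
Q(M, w) = 2*M
27111/(-42245) + Q(-207, 114)/(-44606) = 27111/(-42245) + (2*(-207))/(-44606) = 27111*(-1/42245) - 414*(-1/44606) = -3873/6035 + 207/22303 = -85130274/134598605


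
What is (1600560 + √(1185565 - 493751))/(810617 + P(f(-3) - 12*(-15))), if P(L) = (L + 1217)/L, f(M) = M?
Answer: 283299120/143480603 + 177*√691814/143480603 ≈ 1.9755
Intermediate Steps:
P(L) = (1217 + L)/L
(1600560 + √(1185565 - 493751))/(810617 + P(f(-3) - 12*(-15))) = (1600560 + √(1185565 - 493751))/(810617 + (1217 + (-3 - 12*(-15)))/(-3 - 12*(-15))) = (1600560 + √691814)/(810617 + (1217 + (-3 + 180))/(-3 + 180)) = (1600560 + √691814)/(810617 + (1217 + 177)/177) = (1600560 + √691814)/(810617 + (1/177)*1394) = (1600560 + √691814)/(810617 + 1394/177) = (1600560 + √691814)/(143480603/177) = (1600560 + √691814)*(177/143480603) = 283299120/143480603 + 177*√691814/143480603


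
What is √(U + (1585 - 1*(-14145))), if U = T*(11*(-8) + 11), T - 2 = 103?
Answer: √7645 ≈ 87.436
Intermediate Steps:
T = 105 (T = 2 + 103 = 105)
U = -8085 (U = 105*(11*(-8) + 11) = 105*(-88 + 11) = 105*(-77) = -8085)
√(U + (1585 - 1*(-14145))) = √(-8085 + (1585 - 1*(-14145))) = √(-8085 + (1585 + 14145)) = √(-8085 + 15730) = √7645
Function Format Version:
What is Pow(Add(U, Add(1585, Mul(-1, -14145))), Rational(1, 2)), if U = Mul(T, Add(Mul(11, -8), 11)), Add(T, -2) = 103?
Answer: Pow(7645, Rational(1, 2)) ≈ 87.436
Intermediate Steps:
T = 105 (T = Add(2, 103) = 105)
U = -8085 (U = Mul(105, Add(Mul(11, -8), 11)) = Mul(105, Add(-88, 11)) = Mul(105, -77) = -8085)
Pow(Add(U, Add(1585, Mul(-1, -14145))), Rational(1, 2)) = Pow(Add(-8085, Add(1585, Mul(-1, -14145))), Rational(1, 2)) = Pow(Add(-8085, Add(1585, 14145)), Rational(1, 2)) = Pow(Add(-8085, 15730), Rational(1, 2)) = Pow(7645, Rational(1, 2))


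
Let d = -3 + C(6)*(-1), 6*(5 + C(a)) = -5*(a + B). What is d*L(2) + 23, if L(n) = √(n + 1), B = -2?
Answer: 23 + 16*√3/3 ≈ 32.238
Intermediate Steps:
L(n) = √(1 + n)
C(a) = -10/3 - 5*a/6 (C(a) = -5 + (-5*(a - 2))/6 = -5 + (-5*(-2 + a))/6 = -5 + (10 - 5*a)/6 = -5 + (5/3 - 5*a/6) = -10/3 - 5*a/6)
d = 16/3 (d = -3 + (-10/3 - ⅚*6)*(-1) = -3 + (-10/3 - 5)*(-1) = -3 - 25/3*(-1) = -3 + 25/3 = 16/3 ≈ 5.3333)
d*L(2) + 23 = 16*√(1 + 2)/3 + 23 = 16*√3/3 + 23 = 23 + 16*√3/3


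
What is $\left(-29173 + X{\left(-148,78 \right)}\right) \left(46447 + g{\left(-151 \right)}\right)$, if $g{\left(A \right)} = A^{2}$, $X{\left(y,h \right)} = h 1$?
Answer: $-2014770560$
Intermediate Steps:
$X{\left(y,h \right)} = h$
$\left(-29173 + X{\left(-148,78 \right)}\right) \left(46447 + g{\left(-151 \right)}\right) = \left(-29173 + 78\right) \left(46447 + \left(-151\right)^{2}\right) = - 29095 \left(46447 + 22801\right) = \left(-29095\right) 69248 = -2014770560$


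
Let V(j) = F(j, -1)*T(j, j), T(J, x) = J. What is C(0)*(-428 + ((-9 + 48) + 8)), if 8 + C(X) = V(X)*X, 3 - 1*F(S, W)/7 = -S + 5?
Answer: 3048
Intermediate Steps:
F(S, W) = -14 + 7*S (F(S, W) = 21 - 7*(-S + 5) = 21 - 7*(5 - S) = 21 + (-35 + 7*S) = -14 + 7*S)
V(j) = j*(-14 + 7*j) (V(j) = (-14 + 7*j)*j = j*(-14 + 7*j))
C(X) = -8 + 7*X²*(-2 + X) (C(X) = -8 + (7*X*(-2 + X))*X = -8 + 7*X²*(-2 + X))
C(0)*(-428 + ((-9 + 48) + 8)) = (-8 + 7*0²*(-2 + 0))*(-428 + ((-9 + 48) + 8)) = (-8 + 7*0*(-2))*(-428 + (39 + 8)) = (-8 + 0)*(-428 + 47) = -8*(-381) = 3048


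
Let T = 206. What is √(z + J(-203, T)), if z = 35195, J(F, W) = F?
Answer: 108*√3 ≈ 187.06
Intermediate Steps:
√(z + J(-203, T)) = √(35195 - 203) = √34992 = 108*√3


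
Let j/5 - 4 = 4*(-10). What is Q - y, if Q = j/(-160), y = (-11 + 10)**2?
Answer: 1/8 ≈ 0.12500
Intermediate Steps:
y = 1 (y = (-1)**2 = 1)
j = -180 (j = 20 + 5*(4*(-10)) = 20 + 5*(-40) = 20 - 200 = -180)
Q = 9/8 (Q = -180/(-160) = -180*(-1/160) = 9/8 ≈ 1.1250)
Q - y = 9/8 - 1*1 = 9/8 - 1 = 1/8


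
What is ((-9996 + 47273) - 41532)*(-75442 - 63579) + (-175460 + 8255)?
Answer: 591367150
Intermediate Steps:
((-9996 + 47273) - 41532)*(-75442 - 63579) + (-175460 + 8255) = (37277 - 41532)*(-139021) - 167205 = -4255*(-139021) - 167205 = 591534355 - 167205 = 591367150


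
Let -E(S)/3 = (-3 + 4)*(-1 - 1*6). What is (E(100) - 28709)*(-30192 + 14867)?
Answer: 439643600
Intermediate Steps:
E(S) = 21 (E(S) = -3*(-3 + 4)*(-1 - 1*6) = -3*(-1 - 6) = -3*(-7) = 21)
(E(100) - 28709)*(-30192 + 14867) = (21 - 28709)*(-30192 + 14867) = -28688*(-15325) = 439643600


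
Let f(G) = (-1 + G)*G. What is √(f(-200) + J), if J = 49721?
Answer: √89921 ≈ 299.87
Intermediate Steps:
f(G) = G*(-1 + G)
√(f(-200) + J) = √(-200*(-1 - 200) + 49721) = √(-200*(-201) + 49721) = √(40200 + 49721) = √89921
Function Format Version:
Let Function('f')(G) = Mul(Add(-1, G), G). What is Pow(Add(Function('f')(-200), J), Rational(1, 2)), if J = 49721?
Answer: Pow(89921, Rational(1, 2)) ≈ 299.87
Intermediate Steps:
Function('f')(G) = Mul(G, Add(-1, G))
Pow(Add(Function('f')(-200), J), Rational(1, 2)) = Pow(Add(Mul(-200, Add(-1, -200)), 49721), Rational(1, 2)) = Pow(Add(Mul(-200, -201), 49721), Rational(1, 2)) = Pow(Add(40200, 49721), Rational(1, 2)) = Pow(89921, Rational(1, 2))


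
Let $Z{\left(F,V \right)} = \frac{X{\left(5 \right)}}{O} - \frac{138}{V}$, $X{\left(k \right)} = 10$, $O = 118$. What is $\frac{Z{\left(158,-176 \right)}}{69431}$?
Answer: $\frac{4511}{360485752} \approx 1.2514 \cdot 10^{-5}$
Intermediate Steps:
$Z{\left(F,V \right)} = \frac{5}{59} - \frac{138}{V}$ ($Z{\left(F,V \right)} = \frac{10}{118} - \frac{138}{V} = 10 \cdot \frac{1}{118} - \frac{138}{V} = \frac{5}{59} - \frac{138}{V}$)
$\frac{Z{\left(158,-176 \right)}}{69431} = \frac{\frac{5}{59} - \frac{138}{-176}}{69431} = \left(\frac{5}{59} - - \frac{69}{88}\right) \frac{1}{69431} = \left(\frac{5}{59} + \frac{69}{88}\right) \frac{1}{69431} = \frac{4511}{5192} \cdot \frac{1}{69431} = \frac{4511}{360485752}$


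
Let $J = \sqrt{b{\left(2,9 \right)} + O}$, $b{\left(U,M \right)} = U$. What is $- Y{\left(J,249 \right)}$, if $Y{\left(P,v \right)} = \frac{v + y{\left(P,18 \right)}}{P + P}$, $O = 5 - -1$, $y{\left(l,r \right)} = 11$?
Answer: $- \frac{65 \sqrt{2}}{2} \approx -45.962$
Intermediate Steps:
$O = 6$ ($O = 5 + 1 = 6$)
$J = 2 \sqrt{2}$ ($J = \sqrt{2 + 6} = \sqrt{8} = 2 \sqrt{2} \approx 2.8284$)
$Y{\left(P,v \right)} = \frac{11 + v}{2 P}$ ($Y{\left(P,v \right)} = \frac{v + 11}{P + P} = \frac{11 + v}{2 P}$)
$- Y{\left(J,249 \right)} = - \frac{11 + 249}{2 \cdot 2 \sqrt{2}} = - \frac{\frac{\sqrt{2}}{4} \cdot 260}{2} = - \frac{65 \sqrt{2}}{2}$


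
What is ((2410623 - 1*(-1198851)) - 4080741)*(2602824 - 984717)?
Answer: -762560431569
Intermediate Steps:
((2410623 - 1*(-1198851)) - 4080741)*(2602824 - 984717) = ((2410623 + 1198851) - 4080741)*1618107 = (3609474 - 4080741)*1618107 = -471267*1618107 = -762560431569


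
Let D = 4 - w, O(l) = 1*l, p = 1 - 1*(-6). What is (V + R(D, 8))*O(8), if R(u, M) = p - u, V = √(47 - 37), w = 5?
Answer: 64 + 8*√10 ≈ 89.298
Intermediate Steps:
p = 7 (p = 1 + 6 = 7)
O(l) = l
D = -1 (D = 4 - 1*5 = 4 - 5 = -1)
V = √10 ≈ 3.1623
R(u, M) = 7 - u
(V + R(D, 8))*O(8) = (√10 + (7 - 1*(-1)))*8 = (√10 + (7 + 1))*8 = (√10 + 8)*8 = (8 + √10)*8 = 64 + 8*√10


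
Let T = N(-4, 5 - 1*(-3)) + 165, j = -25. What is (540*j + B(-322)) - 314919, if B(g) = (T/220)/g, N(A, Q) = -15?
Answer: -2326520211/7084 ≈ -3.2842e+5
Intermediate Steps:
T = 150 (T = -15 + 165 = 150)
B(g) = 15/(22*g) (B(g) = (150/220)/g = (150*(1/220))/g = 15/(22*g))
(540*j + B(-322)) - 314919 = (540*(-25) + (15/22)/(-322)) - 314919 = (-13500 + (15/22)*(-1/322)) - 314919 = (-13500 - 15/7084) - 314919 = -95634015/7084 - 314919 = -2326520211/7084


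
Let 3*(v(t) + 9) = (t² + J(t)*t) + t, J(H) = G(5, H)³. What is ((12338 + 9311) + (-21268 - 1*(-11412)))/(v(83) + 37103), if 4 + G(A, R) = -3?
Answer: 35379/89785 ≈ 0.39404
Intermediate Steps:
G(A, R) = -7 (G(A, R) = -4 - 3 = -7)
J(H) = -343 (J(H) = (-7)³ = -343)
v(t) = -9 - 114*t + t²/3 (v(t) = -9 + ((t² - 343*t) + t)/3 = -9 + (t² - 342*t)/3 = -9 + (-114*t + t²/3) = -9 - 114*t + t²/3)
((12338 + 9311) + (-21268 - 1*(-11412)))/(v(83) + 37103) = ((12338 + 9311) + (-21268 - 1*(-11412)))/((-9 - 114*83 + (⅓)*83²) + 37103) = (21649 + (-21268 + 11412))/((-9 - 9462 + (⅓)*6889) + 37103) = (21649 - 9856)/((-9 - 9462 + 6889/3) + 37103) = 11793/(-21524/3 + 37103) = 11793/(89785/3) = 11793*(3/89785) = 35379/89785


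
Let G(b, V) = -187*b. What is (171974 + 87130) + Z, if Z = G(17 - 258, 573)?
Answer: 304171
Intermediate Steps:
Z = 45067 (Z = -187*(17 - 258) = -187*(-241) = 45067)
(171974 + 87130) + Z = (171974 + 87130) + 45067 = 259104 + 45067 = 304171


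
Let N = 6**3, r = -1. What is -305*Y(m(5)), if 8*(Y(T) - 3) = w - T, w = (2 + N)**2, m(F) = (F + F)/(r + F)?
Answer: -29002755/16 ≈ -1.8127e+6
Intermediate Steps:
N = 216
m(F) = 2*F/(-1 + F) (m(F) = (F + F)/(-1 + F) = (2*F)/(-1 + F) = 2*F/(-1 + F))
w = 47524 (w = (2 + 216)**2 = 218**2 = 47524)
Y(T) = 11887/2 - T/8 (Y(T) = 3 + (47524 - T)/8 = 3 + (11881/2 - T/8) = 11887/2 - T/8)
-305*Y(m(5)) = -305*(11887/2 - 5/(4*(-1 + 5))) = -305*(11887/2 - 5/(4*4)) = -305*(11887/2 - 1/8*5/2) = -305*(11887/2 - 5/16) = -305*95091/16 = -29002755/16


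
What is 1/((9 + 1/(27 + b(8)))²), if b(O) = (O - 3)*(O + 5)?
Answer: 8464/687241 ≈ 0.012316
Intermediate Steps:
b(O) = (-3 + O)*(5 + O)
1/((9 + 1/(27 + b(8)))²) = 1/((9 + 1/(27 + (-15 + 8² + 2*8)))²) = 1/((9 + 1/(27 + (-15 + 64 + 16)))²) = 1/((9 + 1/(27 + 65))²) = 1/((9 + 1/92)²) = 1/((829/92)²) = 1/(687241/8464) = 8464/687241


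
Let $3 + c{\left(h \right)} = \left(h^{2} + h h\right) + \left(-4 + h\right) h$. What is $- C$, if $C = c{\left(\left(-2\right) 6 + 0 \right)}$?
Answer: $-477$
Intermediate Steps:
$c{\left(h \right)} = -3 + 2 h^{2} + h \left(-4 + h\right)$ ($c{\left(h \right)} = -3 + \left(\left(h^{2} + h h\right) + \left(-4 + h\right) h\right) = -3 + \left(\left(h^{2} + h^{2}\right) + h \left(-4 + h\right)\right) = -3 + \left(2 h^{2} + h \left(-4 + h\right)\right) = -3 + 2 h^{2} + h \left(-4 + h\right)$)
$C = 477$ ($C = -3 - 4 \left(\left(-2\right) 6 + 0\right) + 3 \left(\left(-2\right) 6 + 0\right)^{2} = -3 - 4 \left(-12 + 0\right) + 3 \left(-12 + 0\right)^{2} = -3 - -48 + 3 \left(-12\right)^{2} = -3 + 48 + 3 \cdot 144 = -3 + 48 + 432 = 477$)
$- C = \left(-1\right) 477 = -477$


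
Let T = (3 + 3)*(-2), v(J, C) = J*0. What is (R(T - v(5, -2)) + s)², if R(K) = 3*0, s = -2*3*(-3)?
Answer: 324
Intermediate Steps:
v(J, C) = 0
s = 18 (s = -6*(-3) = 18)
T = -12 (T = 6*(-2) = -12)
R(K) = 0
(R(T - v(5, -2)) + s)² = (0 + 18)² = 18² = 324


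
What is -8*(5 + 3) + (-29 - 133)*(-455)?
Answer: 73646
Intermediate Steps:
-8*(5 + 3) + (-29 - 133)*(-455) = -8*8 - 162*(-455) = -64 + 73710 = 73646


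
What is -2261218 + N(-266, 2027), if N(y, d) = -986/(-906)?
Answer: -1024331261/453 ≈ -2.2612e+6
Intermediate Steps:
N(y, d) = 493/453 (N(y, d) = -986*(-1/906) = 493/453)
-2261218 + N(-266, 2027) = -2261218 + 493/453 = -1024331261/453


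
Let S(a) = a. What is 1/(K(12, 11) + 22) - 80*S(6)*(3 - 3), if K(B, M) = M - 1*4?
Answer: 1/29 ≈ 0.034483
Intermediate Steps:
K(B, M) = -4 + M (K(B, M) = M - 4 = -4 + M)
1/(K(12, 11) + 22) - 80*S(6)*(3 - 3) = 1/((-4 + 11) + 22) - 480*(3 - 3) = 1/(7 + 22) - 480*0 = 1/29 - 80*0 = 1/29 + 0 = 1/29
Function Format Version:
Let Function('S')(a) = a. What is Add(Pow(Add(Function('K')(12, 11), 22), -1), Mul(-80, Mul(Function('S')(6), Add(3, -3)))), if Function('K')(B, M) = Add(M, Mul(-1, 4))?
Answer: Rational(1, 29) ≈ 0.034483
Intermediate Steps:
Function('K')(B, M) = Add(-4, M) (Function('K')(B, M) = Add(M, -4) = Add(-4, M))
Add(Pow(Add(Function('K')(12, 11), 22), -1), Mul(-80, Mul(Function('S')(6), Add(3, -3)))) = Add(Pow(Add(Add(-4, 11), 22), -1), Mul(-80, Mul(6, Add(3, -3)))) = Add(Pow(Add(7, 22), -1), Mul(-80, Mul(6, 0))) = Add(Pow(29, -1), Mul(-80, 0)) = Add(Rational(1, 29), 0) = Rational(1, 29)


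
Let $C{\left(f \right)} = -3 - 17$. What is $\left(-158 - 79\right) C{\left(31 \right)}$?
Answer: $4740$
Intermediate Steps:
$C{\left(f \right)} = -20$
$\left(-158 - 79\right) C{\left(31 \right)} = \left(-158 - 79\right) \left(-20\right) = \left(-237\right) \left(-20\right) = 4740$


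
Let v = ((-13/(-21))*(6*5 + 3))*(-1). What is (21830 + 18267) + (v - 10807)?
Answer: 204887/7 ≈ 29270.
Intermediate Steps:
v = -143/7 (v = ((-13*(-1/21))*(30 + 3))*(-1) = ((13/21)*33)*(-1) = (143/7)*(-1) = -143/7 ≈ -20.429)
(21830 + 18267) + (v - 10807) = (21830 + 18267) + (-143/7 - 10807) = 40097 - 75792/7 = 204887/7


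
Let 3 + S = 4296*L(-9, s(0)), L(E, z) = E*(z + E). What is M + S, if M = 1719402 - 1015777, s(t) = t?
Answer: 1051598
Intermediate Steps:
L(E, z) = E*(E + z)
S = 347973 (S = -3 + 4296*(-9*(-9 + 0)) = -3 + 4296*(-9*(-9)) = -3 + 4296*81 = -3 + 347976 = 347973)
M = 703625
M + S = 703625 + 347973 = 1051598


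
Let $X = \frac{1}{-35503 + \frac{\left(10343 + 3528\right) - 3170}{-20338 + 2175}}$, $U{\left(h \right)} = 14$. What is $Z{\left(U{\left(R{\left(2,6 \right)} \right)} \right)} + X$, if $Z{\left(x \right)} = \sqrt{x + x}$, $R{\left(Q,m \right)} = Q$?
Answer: $- \frac{443}{15728090} + 2 \sqrt{7} \approx 5.2915$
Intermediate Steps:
$Z{\left(x \right)} = \sqrt{2} \sqrt{x}$ ($Z{\left(x \right)} = \sqrt{2 x} = \sqrt{2} \sqrt{x}$)
$X = - \frac{443}{15728090}$ ($X = \frac{1}{-35503 + \frac{13871 - 3170}{-18163}} = \frac{1}{-35503 + 10701 \left(- \frac{1}{18163}\right)} = \frac{1}{-35503 - \frac{261}{443}} = \frac{1}{- \frac{15728090}{443}} = - \frac{443}{15728090} \approx -2.8166 \cdot 10^{-5}$)
$Z{\left(U{\left(R{\left(2,6 \right)} \right)} \right)} + X = \sqrt{2} \sqrt{14} - \frac{443}{15728090} = 2 \sqrt{7} - \frac{443}{15728090} = - \frac{443}{15728090} + 2 \sqrt{7}$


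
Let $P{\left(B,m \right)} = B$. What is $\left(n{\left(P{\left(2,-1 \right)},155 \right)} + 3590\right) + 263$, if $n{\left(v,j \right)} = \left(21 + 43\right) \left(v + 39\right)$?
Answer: $6477$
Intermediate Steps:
$n{\left(v,j \right)} = 2496 + 64 v$ ($n{\left(v,j \right)} = 64 \left(39 + v\right) = 2496 + 64 v$)
$\left(n{\left(P{\left(2,-1 \right)},155 \right)} + 3590\right) + 263 = \left(\left(2496 + 64 \cdot 2\right) + 3590\right) + 263 = \left(\left(2496 + 128\right) + 3590\right) + 263 = \left(2624 + 3590\right) + 263 = 6214 + 263 = 6477$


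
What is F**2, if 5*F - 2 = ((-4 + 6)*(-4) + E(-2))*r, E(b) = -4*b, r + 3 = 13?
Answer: 4/25 ≈ 0.16000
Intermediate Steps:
r = 10 (r = -3 + 13 = 10)
F = 2/5 (F = 2/5 + (((-4 + 6)*(-4) - 4*(-2))*10)/5 = 2/5 + ((2*(-4) + 8)*10)/5 = 2/5 + ((-8 + 8)*10)/5 = 2/5 + (0*10)/5 = 2/5 + (1/5)*0 = 2/5 + 0 = 2/5 ≈ 0.40000)
F**2 = (2/5)**2 = 4/25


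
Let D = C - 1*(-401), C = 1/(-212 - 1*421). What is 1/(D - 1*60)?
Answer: 633/215852 ≈ 0.0029326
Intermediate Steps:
C = -1/633 (C = 1/(-212 - 421) = 1/(-633) = -1/633 ≈ -0.0015798)
D = 253832/633 (D = -1/633 - 1*(-401) = -1/633 + 401 = 253832/633 ≈ 401.00)
1/(D - 1*60) = 1/(253832/633 - 1*60) = 1/(253832/633 - 60) = 1/(215852/633) = 633/215852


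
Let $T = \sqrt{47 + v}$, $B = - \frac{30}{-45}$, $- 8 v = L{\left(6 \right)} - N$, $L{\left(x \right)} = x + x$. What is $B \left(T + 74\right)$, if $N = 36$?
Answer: $\frac{148}{3} + \frac{10 \sqrt{2}}{3} \approx 54.047$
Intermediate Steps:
$L{\left(x \right)} = 2 x$
$v = 3$ ($v = - \frac{2 \cdot 6 - 36}{8} = - \frac{12 - 36}{8} = \left(- \frac{1}{8}\right) \left(-24\right) = 3$)
$B = \frac{2}{3}$ ($B = \left(-30\right) \left(- \frac{1}{45}\right) = \frac{2}{3} \approx 0.66667$)
$T = 5 \sqrt{2}$ ($T = \sqrt{47 + 3} = \sqrt{50} = 5 \sqrt{2} \approx 7.0711$)
$B \left(T + 74\right) = \frac{2 \left(5 \sqrt{2} + 74\right)}{3} = \frac{2 \left(74 + 5 \sqrt{2}\right)}{3} = \frac{148}{3} + \frac{10 \sqrt{2}}{3}$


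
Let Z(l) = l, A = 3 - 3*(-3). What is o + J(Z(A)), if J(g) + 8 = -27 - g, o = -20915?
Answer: -20962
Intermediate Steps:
A = 12 (A = 3 + 9 = 12)
J(g) = -35 - g (J(g) = -8 + (-27 - g) = -35 - g)
o + J(Z(A)) = -20915 + (-35 - 1*12) = -20915 + (-35 - 12) = -20915 - 47 = -20962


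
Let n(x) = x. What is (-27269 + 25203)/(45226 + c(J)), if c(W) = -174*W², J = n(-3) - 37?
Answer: 1033/116587 ≈ 0.0088603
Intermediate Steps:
J = -40 (J = -3 - 37 = -40)
(-27269 + 25203)/(45226 + c(J)) = (-27269 + 25203)/(45226 - 174*(-40)²) = -2066/(45226 - 174*1600) = -2066/(45226 - 278400) = -2066/(-233174) = -2066*(-1/233174) = 1033/116587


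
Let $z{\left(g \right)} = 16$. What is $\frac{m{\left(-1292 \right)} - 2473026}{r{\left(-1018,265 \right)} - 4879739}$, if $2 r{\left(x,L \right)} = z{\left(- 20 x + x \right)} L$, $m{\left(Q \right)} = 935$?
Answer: $\frac{2472091}{4877619} \approx 0.50682$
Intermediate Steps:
$r{\left(x,L \right)} = 8 L$ ($r{\left(x,L \right)} = \frac{16 L}{2} = 8 L$)
$\frac{m{\left(-1292 \right)} - 2473026}{r{\left(-1018,265 \right)} - 4879739} = \frac{935 - 2473026}{8 \cdot 265 - 4879739} = - \frac{2472091}{2120 - 4879739} = - \frac{2472091}{-4877619} = \left(-2472091\right) \left(- \frac{1}{4877619}\right) = \frac{2472091}{4877619}$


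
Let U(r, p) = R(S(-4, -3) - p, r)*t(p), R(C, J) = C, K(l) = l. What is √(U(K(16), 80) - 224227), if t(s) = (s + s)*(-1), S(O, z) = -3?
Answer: I*√210947 ≈ 459.29*I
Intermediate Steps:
t(s) = -2*s (t(s) = (2*s)*(-1) = -2*s)
U(r, p) = -2*p*(-3 - p) (U(r, p) = (-3 - p)*(-2*p) = -2*p*(-3 - p))
√(U(K(16), 80) - 224227) = √(2*80*(3 + 80) - 224227) = √(2*80*83 - 224227) = √(13280 - 224227) = √(-210947) = I*√210947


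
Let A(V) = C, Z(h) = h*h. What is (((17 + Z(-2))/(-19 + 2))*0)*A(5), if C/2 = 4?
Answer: 0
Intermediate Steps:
Z(h) = h**2
C = 8 (C = 2*4 = 8)
A(V) = 8
(((17 + Z(-2))/(-19 + 2))*0)*A(5) = (((17 + (-2)**2)/(-19 + 2))*0)*8 = (((17 + 4)/(-17))*0)*8 = ((21*(-1/17))*0)*8 = -21/17*0*8 = 0*8 = 0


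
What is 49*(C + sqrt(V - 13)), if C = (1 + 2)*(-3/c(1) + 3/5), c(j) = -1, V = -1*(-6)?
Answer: 2646/5 + 49*I*sqrt(7) ≈ 529.2 + 129.64*I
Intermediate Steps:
V = 6
C = 54/5 (C = (1 + 2)*(-3/(-1) + 3/5) = 3*(-3*(-1) + 3*(1/5)) = 3*(3 + 3/5) = 3*(18/5) = 54/5 ≈ 10.800)
49*(C + sqrt(V - 13)) = 49*(54/5 + sqrt(6 - 13)) = 49*(54/5 + sqrt(-7)) = 49*(54/5 + I*sqrt(7)) = 2646/5 + 49*I*sqrt(7)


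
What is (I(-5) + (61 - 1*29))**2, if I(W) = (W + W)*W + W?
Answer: 5929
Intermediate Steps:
I(W) = W + 2*W**2 (I(W) = (2*W)*W + W = 2*W**2 + W = W + 2*W**2)
(I(-5) + (61 - 1*29))**2 = (-5*(1 + 2*(-5)) + (61 - 1*29))**2 = (-5*(1 - 10) + (61 - 29))**2 = (-5*(-9) + 32)**2 = (45 + 32)**2 = 77**2 = 5929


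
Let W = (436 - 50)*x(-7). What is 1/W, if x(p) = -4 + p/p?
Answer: -1/1158 ≈ -0.00086356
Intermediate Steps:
x(p) = -3 (x(p) = -4 + 1 = -3)
W = -1158 (W = (436 - 50)*(-3) = 386*(-3) = -1158)
1/W = 1/(-1158) = -1/1158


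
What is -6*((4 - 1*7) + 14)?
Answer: -66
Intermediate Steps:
-6*((4 - 1*7) + 14) = -6*((4 - 7) + 14) = -6*(-3 + 14) = -6*11 = -66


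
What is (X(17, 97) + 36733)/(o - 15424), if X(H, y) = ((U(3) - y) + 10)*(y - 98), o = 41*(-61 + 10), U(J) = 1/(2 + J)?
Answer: -184099/87575 ≈ -2.1022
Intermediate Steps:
o = -2091 (o = 41*(-51) = -2091)
X(H, y) = (-98 + y)*(51/5 - y) (X(H, y) = ((1/(2 + 3) - y) + 10)*(y - 98) = ((1/5 - y) + 10)*(-98 + y) = (51/5 - y)*(-98 + y) = (-98 + y)*(51/5 - y))
(X(17, 97) + 36733)/(o - 15424) = ((-4998/5 - 1*97**2 + (541/5)*97) + 36733)/(-2091 - 15424) = ((-4998/5 - 1*9409 + 52477/5) + 36733)/(-17515) = ((-4998/5 - 9409 + 52477/5) + 36733)*(-1/17515) = (434/5 + 36733)*(-1/17515) = (184099/5)*(-1/17515) = -184099/87575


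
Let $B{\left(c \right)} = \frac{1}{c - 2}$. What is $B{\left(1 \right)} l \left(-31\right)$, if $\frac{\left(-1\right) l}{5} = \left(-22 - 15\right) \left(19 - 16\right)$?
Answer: $17205$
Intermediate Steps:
$l = 555$ ($l = - 5 \left(-22 - 15\right) \left(19 - 16\right) = - 5 \left(\left(-37\right) 3\right) = \left(-5\right) \left(-111\right) = 555$)
$B{\left(c \right)} = \frac{1}{-2 + c}$
$B{\left(1 \right)} l \left(-31\right) = \frac{1}{-2 + 1} \cdot 555 \left(-31\right) = \frac{1}{-1} \cdot 555 \left(-31\right) = \left(-1\right) 555 \left(-31\right) = \left(-555\right) \left(-31\right) = 17205$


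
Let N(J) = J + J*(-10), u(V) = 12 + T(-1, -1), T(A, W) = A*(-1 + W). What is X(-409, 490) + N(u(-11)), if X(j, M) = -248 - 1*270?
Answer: -644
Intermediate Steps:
X(j, M) = -518 (X(j, M) = -248 - 270 = -518)
u(V) = 14 (u(V) = 12 - (-1 - 1) = 12 - 1*(-2) = 12 + 2 = 14)
N(J) = -9*J (N(J) = J - 10*J = -9*J)
X(-409, 490) + N(u(-11)) = -518 - 9*14 = -518 - 126 = -644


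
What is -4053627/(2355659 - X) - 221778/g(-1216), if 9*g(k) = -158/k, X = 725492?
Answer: -659440269458535/42927731 ≈ -1.5362e+7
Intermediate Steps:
g(k) = -158/(9*k) (g(k) = (-158/k)/9 = -158/(9*k))
-4053627/(2355659 - X) - 221778/g(-1216) = -4053627/(2355659 - 1*725492) - 221778/((-158/9/(-1216))) = -4053627/(2355659 - 725492) - 221778/((-158/9*(-1/1216))) = -4053627/1630167 - 221778/79/5472 = -4053627*1/1630167 - 221778*5472/79 = -1351209/543389 - 1213569216/79 = -659440269458535/42927731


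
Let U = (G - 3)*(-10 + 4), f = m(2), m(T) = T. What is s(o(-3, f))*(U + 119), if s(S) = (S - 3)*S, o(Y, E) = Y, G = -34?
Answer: 6138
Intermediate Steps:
f = 2
U = 222 (U = (-34 - 3)*(-10 + 4) = -37*(-6) = 222)
s(S) = S*(-3 + S) (s(S) = (-3 + S)*S = S*(-3 + S))
s(o(-3, f))*(U + 119) = (-3*(-3 - 3))*(222 + 119) = -3*(-6)*341 = 18*341 = 6138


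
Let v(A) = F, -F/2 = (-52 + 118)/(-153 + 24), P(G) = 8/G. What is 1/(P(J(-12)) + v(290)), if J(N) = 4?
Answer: 43/130 ≈ 0.33077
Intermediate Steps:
F = 44/43 (F = -2*(-52 + 118)/(-153 + 24) = -132/(-129) = -132*(-1)/129 = -2*(-22/43) = 44/43 ≈ 1.0233)
v(A) = 44/43
1/(P(J(-12)) + v(290)) = 1/(8/4 + 44/43) = 1/(8*(¼) + 44/43) = 1/(2 + 44/43) = 1/(130/43) = 43/130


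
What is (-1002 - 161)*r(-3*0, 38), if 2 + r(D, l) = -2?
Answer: 4652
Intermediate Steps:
r(D, l) = -4 (r(D, l) = -2 - 2 = -4)
(-1002 - 161)*r(-3*0, 38) = (-1002 - 161)*(-4) = -1163*(-4) = 4652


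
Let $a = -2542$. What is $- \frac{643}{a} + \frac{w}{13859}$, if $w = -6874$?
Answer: $- \frac{8562371}{35229578} \approx -0.24304$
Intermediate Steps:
$- \frac{643}{a} + \frac{w}{13859} = - \frac{643}{-2542} - \frac{6874}{13859} = \left(-643\right) \left(- \frac{1}{2542}\right) - \frac{6874}{13859} = \frac{643}{2542} - \frac{6874}{13859} = - \frac{8562371}{35229578}$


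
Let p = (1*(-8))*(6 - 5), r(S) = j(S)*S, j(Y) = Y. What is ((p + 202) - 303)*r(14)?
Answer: -21364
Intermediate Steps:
r(S) = S² (r(S) = S*S = S²)
p = -8 (p = -8*1 = -8)
((p + 202) - 303)*r(14) = ((-8 + 202) - 303)*14² = (194 - 303)*196 = -109*196 = -21364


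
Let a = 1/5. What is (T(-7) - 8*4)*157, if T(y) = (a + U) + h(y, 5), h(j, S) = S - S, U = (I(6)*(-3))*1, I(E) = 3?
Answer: -32028/5 ≈ -6405.6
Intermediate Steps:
a = ⅕ ≈ 0.20000
U = -9 (U = (3*(-3))*1 = -9*1 = -9)
h(j, S) = 0
T(y) = -44/5 (T(y) = (⅕ - 9) + 0 = -44/5 + 0 = -44/5)
(T(-7) - 8*4)*157 = (-44/5 - 8*4)*157 = (-44/5 - 32)*157 = -204/5*157 = -32028/5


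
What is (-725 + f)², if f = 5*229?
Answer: 176400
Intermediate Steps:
f = 1145
(-725 + f)² = (-725 + 1145)² = 420² = 176400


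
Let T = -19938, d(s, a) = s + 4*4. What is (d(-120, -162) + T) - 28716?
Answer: -48758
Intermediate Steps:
d(s, a) = 16 + s (d(s, a) = s + 16 = 16 + s)
(d(-120, -162) + T) - 28716 = ((16 - 120) - 19938) - 28716 = (-104 - 19938) - 28716 = -20042 - 28716 = -48758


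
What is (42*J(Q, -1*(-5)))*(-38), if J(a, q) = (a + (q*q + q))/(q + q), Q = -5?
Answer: -3990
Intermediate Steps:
J(a, q) = (a + q + q²)/(2*q) (J(a, q) = (a + (q² + q))/((2*q)) = (a + (q + q²))*(1/(2*q)) = (a + q + q²)*(1/(2*q)) = (a + q + q²)/(2*q))
(42*J(Q, -1*(-5)))*(-38) = (42*((-5 + (-1*(-5))*(1 - 1*(-5)))/(2*((-1*(-5))))))*(-38) = (42*((½)*(-5 + 5*(1 + 5))/5))*(-38) = (42*((½)*(⅕)*(-5 + 5*6)))*(-38) = (42*((½)*(⅕)*(-5 + 30)))*(-38) = (42*((½)*(⅕)*25))*(-38) = (42*(5/2))*(-38) = 105*(-38) = -3990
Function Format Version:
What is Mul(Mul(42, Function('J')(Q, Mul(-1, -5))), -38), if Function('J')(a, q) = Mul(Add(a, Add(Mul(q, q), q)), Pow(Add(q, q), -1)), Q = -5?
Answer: -3990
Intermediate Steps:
Function('J')(a, q) = Mul(Rational(1, 2), Pow(q, -1), Add(a, q, Pow(q, 2))) (Function('J')(a, q) = Mul(Add(a, Add(Pow(q, 2), q)), Pow(Mul(2, q), -1)) = Mul(Add(a, Add(q, Pow(q, 2))), Mul(Rational(1, 2), Pow(q, -1))) = Mul(Add(a, q, Pow(q, 2)), Mul(Rational(1, 2), Pow(q, -1))) = Mul(Rational(1, 2), Pow(q, -1), Add(a, q, Pow(q, 2))))
Mul(Mul(42, Function('J')(Q, Mul(-1, -5))), -38) = Mul(Mul(42, Mul(Rational(1, 2), Pow(Mul(-1, -5), -1), Add(-5, Mul(Mul(-1, -5), Add(1, Mul(-1, -5)))))), -38) = Mul(Mul(42, Mul(Rational(1, 2), Pow(5, -1), Add(-5, Mul(5, Add(1, 5))))), -38) = Mul(Mul(42, Mul(Rational(1, 2), Rational(1, 5), Add(-5, Mul(5, 6)))), -38) = Mul(Mul(42, Mul(Rational(1, 2), Rational(1, 5), Add(-5, 30))), -38) = Mul(Mul(42, Mul(Rational(1, 2), Rational(1, 5), 25)), -38) = Mul(Mul(42, Rational(5, 2)), -38) = Mul(105, -38) = -3990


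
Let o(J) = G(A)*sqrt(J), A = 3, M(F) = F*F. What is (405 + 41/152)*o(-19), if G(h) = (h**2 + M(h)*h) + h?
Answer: 2402439*I*sqrt(19)/152 ≈ 68895.0*I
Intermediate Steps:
M(F) = F**2
G(h) = h + h**2 + h**3 (G(h) = (h**2 + h**2*h) + h = (h**2 + h**3) + h = h + h**2 + h**3)
o(J) = 39*sqrt(J) (o(J) = (3*(1 + 3 + 3**2))*sqrt(J) = (3*(1 + 3 + 9))*sqrt(J) = (3*13)*sqrt(J) = 39*sqrt(J))
(405 + 41/152)*o(-19) = (405 + 41/152)*(39*sqrt(-19)) = (405 + 41*(1/152))*(39*(I*sqrt(19))) = (405 + 41/152)*(39*I*sqrt(19)) = 61601*(39*I*sqrt(19))/152 = 2402439*I*sqrt(19)/152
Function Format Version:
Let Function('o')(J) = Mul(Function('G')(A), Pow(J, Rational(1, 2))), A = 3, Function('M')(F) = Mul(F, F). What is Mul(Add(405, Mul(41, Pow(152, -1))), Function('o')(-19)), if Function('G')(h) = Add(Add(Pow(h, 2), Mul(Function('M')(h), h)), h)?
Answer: Mul(Rational(2402439, 152), I, Pow(19, Rational(1, 2))) ≈ Mul(68895., I)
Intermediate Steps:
Function('M')(F) = Pow(F, 2)
Function('G')(h) = Add(h, Pow(h, 2), Pow(h, 3)) (Function('G')(h) = Add(Add(Pow(h, 2), Mul(Pow(h, 2), h)), h) = Add(Add(Pow(h, 2), Pow(h, 3)), h) = Add(h, Pow(h, 2), Pow(h, 3)))
Function('o')(J) = Mul(39, Pow(J, Rational(1, 2))) (Function('o')(J) = Mul(Mul(3, Add(1, 3, Pow(3, 2))), Pow(J, Rational(1, 2))) = Mul(Mul(3, Add(1, 3, 9)), Pow(J, Rational(1, 2))) = Mul(Mul(3, 13), Pow(J, Rational(1, 2))) = Mul(39, Pow(J, Rational(1, 2))))
Mul(Add(405, Mul(41, Pow(152, -1))), Function('o')(-19)) = Mul(Add(405, Mul(41, Pow(152, -1))), Mul(39, Pow(-19, Rational(1, 2)))) = Mul(Add(405, Mul(41, Rational(1, 152))), Mul(39, Mul(I, Pow(19, Rational(1, 2))))) = Mul(Add(405, Rational(41, 152)), Mul(39, I, Pow(19, Rational(1, 2)))) = Mul(Rational(61601, 152), Mul(39, I, Pow(19, Rational(1, 2)))) = Mul(Rational(2402439, 152), I, Pow(19, Rational(1, 2)))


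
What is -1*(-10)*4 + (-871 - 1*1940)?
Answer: -2771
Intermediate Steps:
-1*(-10)*4 + (-871 - 1*1940) = 10*4 + (-871 - 1940) = 40 - 2811 = -2771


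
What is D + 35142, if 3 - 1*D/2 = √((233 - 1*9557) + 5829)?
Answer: 35148 - 2*I*√3495 ≈ 35148.0 - 118.24*I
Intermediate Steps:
D = 6 - 2*I*√3495 (D = 6 - 2*√((233 - 1*9557) + 5829) = 6 - 2*√((233 - 9557) + 5829) = 6 - 2*√(-9324 + 5829) = 6 - 2*I*√3495 ≈ 6.0 - 118.24*I)
D + 35142 = (6 - 2*I*√3495) + 35142 = 35148 - 2*I*√3495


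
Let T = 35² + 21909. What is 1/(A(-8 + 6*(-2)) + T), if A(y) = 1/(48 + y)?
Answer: 28/647753 ≈ 4.3226e-5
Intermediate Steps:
T = 23134 (T = 1225 + 21909 = 23134)
1/(A(-8 + 6*(-2)) + T) = 1/(1/(48 + (-8 + 6*(-2))) + 23134) = 1/(1/(48 + (-8 - 12)) + 23134) = 1/(1/(48 - 20) + 23134) = 1/(1/28 + 23134) = 1/(647753/28) = 28/647753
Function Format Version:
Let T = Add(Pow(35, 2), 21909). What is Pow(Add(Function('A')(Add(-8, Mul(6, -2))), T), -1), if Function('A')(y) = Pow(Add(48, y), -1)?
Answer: Rational(28, 647753) ≈ 4.3226e-5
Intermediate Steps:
T = 23134 (T = Add(1225, 21909) = 23134)
Pow(Add(Function('A')(Add(-8, Mul(6, -2))), T), -1) = Pow(Add(Pow(Add(48, Add(-8, Mul(6, -2))), -1), 23134), -1) = Pow(Add(Pow(Add(48, Add(-8, -12)), -1), 23134), -1) = Pow(Add(Pow(Add(48, -20), -1), 23134), -1) = Pow(Add(Pow(28, -1), 23134), -1) = Pow(Add(Rational(1, 28), 23134), -1) = Pow(Rational(647753, 28), -1) = Rational(28, 647753)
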